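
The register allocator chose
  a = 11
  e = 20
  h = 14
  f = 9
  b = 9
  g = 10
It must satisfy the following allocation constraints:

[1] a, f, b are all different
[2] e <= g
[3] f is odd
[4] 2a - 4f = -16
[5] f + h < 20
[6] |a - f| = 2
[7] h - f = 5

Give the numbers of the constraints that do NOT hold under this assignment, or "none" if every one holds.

Constraints 1, 2, 4, and 5 do not hold.

[1] f = b = 9, not all different  fails
[2] e = 20, g = 10; 20 > 10 (want ≤)  fails
[3] f = 9 is odd  holds
[4] 2a - 4f = 2(11) - 4(9) = -14, not -16  fails
[5] f + h = 9 + 14 = 23; 23 ≥ 20, bound 20 not met  fails
[6] |11 - 9| = 2  holds
[7] h - f = 14 - 9 = 5  holds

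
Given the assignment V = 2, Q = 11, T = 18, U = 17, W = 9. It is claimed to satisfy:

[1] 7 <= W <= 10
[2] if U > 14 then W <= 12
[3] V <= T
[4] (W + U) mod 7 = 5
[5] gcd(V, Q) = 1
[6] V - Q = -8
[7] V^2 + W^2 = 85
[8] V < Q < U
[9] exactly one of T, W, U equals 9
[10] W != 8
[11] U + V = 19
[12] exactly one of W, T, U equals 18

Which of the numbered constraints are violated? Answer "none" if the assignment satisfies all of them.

[1] W = 9 lies in [7, 10] — holds.
[2] U = 17 > 14, so we need W ≤ 12; W = 9 ≤ 12 — holds.
[3] V = 2, T = 18; 2 ≤ 18 — holds.
[4] W + U = 26; 26 mod 7 = 5 — holds.
[5] gcd(2, 11) = 1 — holds.
[6] V - Q = 2 - 11 = -9, not -8 — does not hold.
[7] V^2 + W^2 = 2^2 + 9^2 = 4 + 81 = 85 — holds.
[8] values 2 < 11 < 17 — holds.
[9] T=18, W=9, U=17; 1 of them equals 9 — holds.
[10] W = 9, and 9 ≠ 8 — holds.
[11] U + V = 17 + 2 = 19 — holds.
[12] W=9, T=18, U=17; 1 of them equals 18 — holds.

Constraint 6 is violated.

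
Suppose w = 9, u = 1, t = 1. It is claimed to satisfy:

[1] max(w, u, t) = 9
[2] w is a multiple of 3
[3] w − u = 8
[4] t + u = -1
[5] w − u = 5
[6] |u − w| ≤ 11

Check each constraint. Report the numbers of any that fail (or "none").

Constraints 4 and 5 are violated.

[1] max(9, 1, 1) = 9 — holds.
[2] 9 / 3 = 3, so 3 divides 9 — holds.
[3] w − u = 9 − 1 = 8 — holds.
[4] t + u = 1 + 1 = 2, not -1 — does not hold.
[5] w − u = 9 − 1 = 8, not 5 — does not hold.
[6] |1 − 9| = 8; 8 ≤ 11 — holds.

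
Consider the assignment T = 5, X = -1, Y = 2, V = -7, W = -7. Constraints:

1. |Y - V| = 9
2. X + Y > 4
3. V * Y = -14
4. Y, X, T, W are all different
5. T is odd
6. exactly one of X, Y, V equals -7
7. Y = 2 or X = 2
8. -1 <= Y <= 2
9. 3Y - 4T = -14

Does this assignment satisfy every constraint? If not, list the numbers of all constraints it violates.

1. |2 - (-7)| = 9 — holds.
2. X + Y = -1 + 2 = 1; 1 ≤ 4, bound 4 not met — does not hold.
3. V * Y = -7 * 2 = -14 — holds.
4. values 2, -1, 5, -7 are pairwise distinct — holds.
5. T = 5 is odd — holds.
6. X=-1, Y=2, V=-7; 1 of them equals -7 — holds.
7. Y = 2 = 2 (first disjunct) — holds.
8. Y = 2 lies in [-1, 2] — holds.
9. 3Y - 4T = 3(2) - 4(5) = -14 — holds.

No — constraint 2 is not satisfied.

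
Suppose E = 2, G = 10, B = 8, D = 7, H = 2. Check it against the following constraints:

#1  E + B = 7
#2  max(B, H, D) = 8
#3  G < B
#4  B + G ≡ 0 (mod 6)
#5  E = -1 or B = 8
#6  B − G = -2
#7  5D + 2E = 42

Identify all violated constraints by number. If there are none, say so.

#1 E + B = 2 + 8 = 10, not 7  FAIL
#2 max(8, 2, 7) = 8  OK
#3 G = 10, B = 8; 10 ≥ 8 (want <)  FAIL
#4 B + G = 18; 18 mod 6 = 0  OK
#5 E = 2 ≠ -1, but B = 8 = 8 (second disjunct)  OK
#6 B − G = 8 − 10 = -2  OK
#7 5D + 2E = 5(7) + 2(2) = 39, not 42  FAIL

Violated: 1, 3, 7.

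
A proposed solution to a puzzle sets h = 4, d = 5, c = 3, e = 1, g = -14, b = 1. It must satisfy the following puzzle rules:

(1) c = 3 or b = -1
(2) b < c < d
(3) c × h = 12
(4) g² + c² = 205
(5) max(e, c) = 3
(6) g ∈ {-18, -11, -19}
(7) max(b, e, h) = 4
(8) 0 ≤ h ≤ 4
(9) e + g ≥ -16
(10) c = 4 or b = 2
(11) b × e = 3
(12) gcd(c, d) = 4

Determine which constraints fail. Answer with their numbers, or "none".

(1) c = 3 = 3 (first disjunct)  holds
(2) values 1 < 3 < 5  holds
(3) c × h = 3 × 4 = 12  holds
(4) g² + c² = (-14)² + 3² = 196 + 9 = 205  holds
(5) max(1, 3) = 3  holds
(6) g = -14 is not in {-18, -11, -19}  fails
(7) max(1, 1, 4) = 4  holds
(8) h = 4 lies in [0, 4]  holds
(9) e + g = 1 + (-14) = -13; -13 ≥ -16  holds
(10) c = 3 ≠ 4 and b = 1 ≠ 2; both disjuncts false  fails
(11) b × e = 1 × 1 = 1, not 3  fails
(12) gcd(3, 5) = 1, not 4  fails

No — constraints 6, 10, 11, and 12 are not satisfied.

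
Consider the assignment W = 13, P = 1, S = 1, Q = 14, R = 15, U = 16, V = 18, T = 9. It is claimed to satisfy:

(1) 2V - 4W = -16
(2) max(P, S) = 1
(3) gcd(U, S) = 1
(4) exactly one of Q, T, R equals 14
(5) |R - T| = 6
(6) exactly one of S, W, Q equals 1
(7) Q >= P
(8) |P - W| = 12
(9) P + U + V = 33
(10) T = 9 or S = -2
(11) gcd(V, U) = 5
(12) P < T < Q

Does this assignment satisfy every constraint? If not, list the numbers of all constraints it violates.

No — constraints 9, 11 are not satisfied.

(1) 2V - 4W = 2(18) - 4(13) = -16  holds
(2) max(1, 1) = 1  holds
(3) gcd(16, 1) = 1  holds
(4) Q=14, T=9, R=15; 1 of them equals 14  holds
(5) |15 - 9| = 6  holds
(6) S=1, W=13, Q=14; 1 of them equals 1  holds
(7) Q = 14, P = 1; 14 ≥ 1  holds
(8) |1 - 13| = 12  holds
(9) P + U + V = 1 + 16 + 18 = 35, not 33  fails
(10) T = 9 = 9 (first disjunct)  holds
(11) gcd(18, 16) = 2, not 5  fails
(12) values 1 < 9 < 14  holds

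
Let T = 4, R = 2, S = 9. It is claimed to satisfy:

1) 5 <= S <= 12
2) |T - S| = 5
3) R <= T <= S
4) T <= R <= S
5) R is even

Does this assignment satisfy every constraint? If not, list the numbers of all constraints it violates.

The assignment fails constraint 4.

1) S = 9 lies in [5, 12] — satisfied.
2) |4 - 9| = 5 — satisfied.
3) values 2 <= 4 <= 9 — satisfied.
4) values 4, 2, 9; T = 4 is not <= R = 2 — violated.
5) R = 2 is even — satisfied.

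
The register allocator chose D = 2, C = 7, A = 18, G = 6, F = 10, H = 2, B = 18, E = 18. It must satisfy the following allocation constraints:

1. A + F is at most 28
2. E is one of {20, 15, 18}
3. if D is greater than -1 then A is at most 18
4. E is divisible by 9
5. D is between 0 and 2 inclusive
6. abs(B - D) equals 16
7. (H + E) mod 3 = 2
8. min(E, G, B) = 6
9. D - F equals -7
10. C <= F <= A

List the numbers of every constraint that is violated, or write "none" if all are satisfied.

Constraint 9 is violated.

1. A + F = 18 + 10 = 28; 28 ≤ 28  holds
2. E = 18 is in {20, 15, 18}  holds
3. D = 2 > -1, so we need A ≤ 18; A = 18 ≤ 18  holds
4. 18 / 9 = 2, so 9 divides 18  holds
5. D = 2 lies in [0, 2]  holds
6. abs(18 - 2) = 16  holds
7. H + E = 20; 20 mod 3 = 2  holds
8. min(18, 6, 18) = 6  holds
9. D - F = 2 - 10 = -8, not -7  fails
10. values 7 <= 10 <= 18  holds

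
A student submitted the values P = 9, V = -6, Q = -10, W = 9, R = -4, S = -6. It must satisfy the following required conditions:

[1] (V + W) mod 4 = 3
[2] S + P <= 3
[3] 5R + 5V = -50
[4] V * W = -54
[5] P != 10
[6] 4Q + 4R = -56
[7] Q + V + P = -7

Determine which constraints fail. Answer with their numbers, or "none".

[1] V + W = 3; 3 mod 4 = 3  OK
[2] S + P = -6 + 9 = 3; 3 ≤ 3  OK
[3] 5R + 5V = 5(-4) + 5(-6) = -50  OK
[4] V * W = -6 * 9 = -54  OK
[5] P = 9, and 9 ≠ 10  OK
[6] 4Q + 4R = 4(-10) + 4(-4) = -56  OK
[7] Q + V + P = -10 + (-6) + 9 = -7  OK

All constraints are satisfied.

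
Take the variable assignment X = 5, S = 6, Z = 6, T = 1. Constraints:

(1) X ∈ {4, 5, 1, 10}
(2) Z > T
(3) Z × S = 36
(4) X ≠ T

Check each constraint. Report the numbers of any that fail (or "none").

None — every constraint holds.

(1) X = 5 is in {4, 5, 1, 10}  OK
(2) Z = 6, T = 1; 6 > 1  OK
(3) Z × S = 6 × 6 = 36  OK
(4) X = 5, T = 1; distinct  OK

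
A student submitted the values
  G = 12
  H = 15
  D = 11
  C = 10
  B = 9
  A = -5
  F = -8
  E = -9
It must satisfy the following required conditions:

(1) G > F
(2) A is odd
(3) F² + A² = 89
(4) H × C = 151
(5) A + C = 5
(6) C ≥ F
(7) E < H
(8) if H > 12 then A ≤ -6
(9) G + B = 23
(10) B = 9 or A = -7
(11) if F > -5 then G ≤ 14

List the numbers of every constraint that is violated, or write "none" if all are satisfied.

The assignment fails constraints 4, 8, and 9.

(1) G = 12, F = -8; 12 > -8 — OK.
(2) A = -5 is odd — OK.
(3) F² + A² = (-8)² + (-5)² = 64 + 25 = 89 — OK.
(4) H × C = 15 × 10 = 150, not 151 — violated.
(5) A + C = -5 + 10 = 5 — OK.
(6) C = 10, F = -8; 10 ≥ -8 — OK.
(7) E = -9, H = 15; -9 < 15 — OK.
(8) H = 15 > 12, so we need A ≤ -6; but A = -5 > -6 — violated.
(9) G + B = 12 + 9 = 21, not 23 — violated.
(10) B = 9 = 9 (first disjunct) — OK.
(11) F = -8, not > -5; antecedent false, conditional vacuously true — OK.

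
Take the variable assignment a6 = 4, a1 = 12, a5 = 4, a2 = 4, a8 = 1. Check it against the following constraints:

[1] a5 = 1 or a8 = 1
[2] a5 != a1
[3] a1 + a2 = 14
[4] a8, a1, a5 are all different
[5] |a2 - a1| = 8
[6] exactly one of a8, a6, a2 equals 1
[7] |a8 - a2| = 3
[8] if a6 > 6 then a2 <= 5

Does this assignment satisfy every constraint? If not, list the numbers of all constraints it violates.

[1] a5 = 4 ≠ 1, but a8 = 1 = 1 (second disjunct)  holds
[2] a5 = 4, a1 = 12; distinct  holds
[3] a1 + a2 = 12 + 4 = 16, not 14  fails
[4] values 1, 12, 4 are pairwise distinct  holds
[5] |4 - 12| = 8  holds
[6] a8=1, a6=4, a2=4; 1 of them equals 1  holds
[7] |1 - 4| = 3  holds
[8] a6 = 4, not > 6; antecedent false, conditional vacuously true  holds

Violated: 3.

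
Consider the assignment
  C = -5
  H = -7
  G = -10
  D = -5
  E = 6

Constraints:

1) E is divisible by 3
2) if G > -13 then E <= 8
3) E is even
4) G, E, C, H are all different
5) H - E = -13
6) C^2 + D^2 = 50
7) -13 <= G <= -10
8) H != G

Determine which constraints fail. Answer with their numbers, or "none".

Yes — all constraints hold.

1) 6 / 3 = 2, so 3 divides 6  true
2) G = -10 > -13, so we need E ≤ 8; E = 6 ≤ 8  true
3) E = 6 is even  true
4) values -10, 6, -5, -7 are pairwise distinct  true
5) H - E = -7 - 6 = -13  true
6) C^2 + D^2 = (-5)^2 + (-5)^2 = 25 + 25 = 50  true
7) G = -10 lies in [-13, -10]  true
8) H = -7, G = -10; distinct  true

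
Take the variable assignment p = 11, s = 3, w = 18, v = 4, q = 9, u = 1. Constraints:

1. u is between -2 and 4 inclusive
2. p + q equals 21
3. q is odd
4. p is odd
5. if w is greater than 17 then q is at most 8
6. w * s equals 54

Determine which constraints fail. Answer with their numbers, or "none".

The assignment fails constraints 2 and 5.

1. u = 1 lies in [-2, 4]  holds
2. p + q = 11 + 9 = 20, not 21  fails
3. q = 9 is odd  holds
4. p = 11 is odd  holds
5. w = 18 > 17, so we need q ≤ 8; but q = 9 > 8  fails
6. w * s = 18 * 3 = 54  holds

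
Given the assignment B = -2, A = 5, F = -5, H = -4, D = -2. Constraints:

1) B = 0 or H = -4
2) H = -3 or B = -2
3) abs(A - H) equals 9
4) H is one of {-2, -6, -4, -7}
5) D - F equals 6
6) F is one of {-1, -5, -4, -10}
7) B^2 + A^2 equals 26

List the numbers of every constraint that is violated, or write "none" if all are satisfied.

1) B = -2 ≠ 0, but H = -4 = -4 (second disjunct) — holds.
2) H = -4 ≠ -3, but B = -2 = -2 (second disjunct) — holds.
3) abs(5 - (-4)) = 9 — holds.
4) H = -4 is in {-2, -6, -4, -7} — holds.
5) D - F = -2 - (-5) = 3, not 6 — fails.
6) F = -5 is in {-1, -5, -4, -10} — holds.
7) B^2 + A^2 = (-2)^2 + 5^2 = 4 + 25 = 29, not 26 — fails.

No — constraints 5 and 7 are not satisfied.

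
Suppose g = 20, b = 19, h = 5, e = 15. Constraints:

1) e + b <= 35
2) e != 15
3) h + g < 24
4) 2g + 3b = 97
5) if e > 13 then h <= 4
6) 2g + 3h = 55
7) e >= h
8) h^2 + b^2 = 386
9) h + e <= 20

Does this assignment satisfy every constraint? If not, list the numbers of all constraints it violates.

1) e + b = 15 + 19 = 34; 34 ≤ 35  true
2) e = 15, but 15 is required to differ  false
3) h + g = 5 + 20 = 25; 25 ≥ 24, bound 24 not met  false
4) 2g + 3b = 2(20) + 3(19) = 97  true
5) e = 15 > 13, so we need h ≤ 4; but h = 5 > 4  false
6) 2g + 3h = 2(20) + 3(5) = 55  true
7) e = 15, h = 5; 15 ≥ 5  true
8) h^2 + b^2 = 5^2 + 19^2 = 25 + 361 = 386  true
9) h + e = 5 + 15 = 20; 20 ≤ 20  true

Constraints 2, 3, and 5 do not hold.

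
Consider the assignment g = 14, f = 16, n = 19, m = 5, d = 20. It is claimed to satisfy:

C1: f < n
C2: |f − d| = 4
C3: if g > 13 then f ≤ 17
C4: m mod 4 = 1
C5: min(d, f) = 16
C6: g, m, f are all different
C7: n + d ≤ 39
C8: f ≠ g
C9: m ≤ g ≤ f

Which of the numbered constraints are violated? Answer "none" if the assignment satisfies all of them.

C1: f = 16, n = 19; 16 < 19 — satisfied.
C2: |16 − 20| = 4 — satisfied.
C3: g = 14 > 13, so we need f ≤ 17; f = 16 ≤ 17 — satisfied.
C4: 5 mod 4 = 1 — satisfied.
C5: min(20, 16) = 16 — satisfied.
C6: values 14, 5, 16 are pairwise distinct — satisfied.
C7: n + d = 19 + 20 = 39; 39 ≤ 39 — satisfied.
C8: f = 16, g = 14; distinct — satisfied.
C9: values 5 ≤ 14 ≤ 16 — satisfied.

Yes — all constraints hold.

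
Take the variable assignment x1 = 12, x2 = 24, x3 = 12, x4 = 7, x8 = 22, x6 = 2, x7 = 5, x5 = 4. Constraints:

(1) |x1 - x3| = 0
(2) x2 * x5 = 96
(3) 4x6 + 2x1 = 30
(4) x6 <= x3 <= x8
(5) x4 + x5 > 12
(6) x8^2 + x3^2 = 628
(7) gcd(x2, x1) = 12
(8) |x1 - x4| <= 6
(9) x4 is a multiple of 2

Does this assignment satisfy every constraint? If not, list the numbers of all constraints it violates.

(1) |12 - 12| = 0  OK
(2) x2 * x5 = 24 * 4 = 96  OK
(3) 4x6 + 2x1 = 4(2) + 2(12) = 32, not 30  FAIL
(4) values 2 <= 12 <= 22  OK
(5) x4 + x5 = 7 + 4 = 11; 11 ≤ 12, bound 12 not met  FAIL
(6) x8^2 + x3^2 = 22^2 + 12^2 = 484 + 144 = 628  OK
(7) gcd(24, 12) = 12  OK
(8) |12 - 7| = 5; 5 ≤ 6  OK
(9) 7 = 2*3 + 1, so 2 does not divide 7  FAIL

The assignment fails constraints 3, 5, 9.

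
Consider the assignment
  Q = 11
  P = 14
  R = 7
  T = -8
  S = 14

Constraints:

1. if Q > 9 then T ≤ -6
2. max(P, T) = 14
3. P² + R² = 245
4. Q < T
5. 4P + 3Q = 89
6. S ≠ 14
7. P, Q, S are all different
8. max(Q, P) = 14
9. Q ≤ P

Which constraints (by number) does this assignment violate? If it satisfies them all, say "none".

The assignment fails constraints 4, 6, 7.

1. Q = 11 > 9, so we need T ≤ -6; T = -8 ≤ -6 — OK.
2. max(14, -8) = 14 — OK.
3. P² + R² = 14² + 7² = 196 + 49 = 245 — OK.
4. Q = 11, T = -8; 11 ≥ -8 (want <) — violated.
5. 4P + 3Q = 4(14) + 3(11) = 89 — OK.
6. S = 14, but 14 is required to differ — violated.
7. P = S = 14, not all different — violated.
8. max(11, 14) = 14 — OK.
9. Q = 11, P = 14; 11 ≤ 14 — OK.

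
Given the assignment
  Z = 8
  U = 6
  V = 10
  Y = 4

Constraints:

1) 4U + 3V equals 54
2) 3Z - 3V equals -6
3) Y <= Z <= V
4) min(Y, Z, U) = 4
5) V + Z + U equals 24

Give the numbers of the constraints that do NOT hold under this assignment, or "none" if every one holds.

1) 4U + 3V = 4(6) + 3(10) = 54 — OK.
2) 3Z - 3V = 3(8) - 3(10) = -6 — OK.
3) values 4 <= 8 <= 10 — OK.
4) min(4, 8, 6) = 4 — OK.
5) V + Z + U = 10 + 8 + 6 = 24 — OK.

None — every constraint holds.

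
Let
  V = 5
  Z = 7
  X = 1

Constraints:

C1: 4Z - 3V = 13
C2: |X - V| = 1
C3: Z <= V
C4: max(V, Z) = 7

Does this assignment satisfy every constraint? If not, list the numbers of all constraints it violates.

No — constraints 2 and 3 are not satisfied.

C1: 4Z - 3V = 4(7) - 3(5) = 13 — OK.
C2: |1 - 5| = 4, not 1 — violated.
C3: Z = 7, V = 5; 7 > 5 (want ≤) — violated.
C4: max(5, 7) = 7 — OK.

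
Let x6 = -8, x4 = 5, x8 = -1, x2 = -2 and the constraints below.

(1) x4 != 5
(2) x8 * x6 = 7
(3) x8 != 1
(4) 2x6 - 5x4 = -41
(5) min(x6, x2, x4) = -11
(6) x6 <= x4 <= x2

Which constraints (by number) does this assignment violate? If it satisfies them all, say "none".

No — constraints 1, 2, 5, and 6 are not satisfied.

(1) x4 = 5, but 5 is required to differ — violated.
(2) x8 * x6 = -1 * (-8) = 8, not 7 — violated.
(3) x8 = -1, and -1 ≠ 1 — satisfied.
(4) 2x6 - 5x4 = 2(-8) - 5(5) = -41 — satisfied.
(5) min(-8, -2, 5) = -8, not -11 — violated.
(6) values -8, 5, -2; x4 = 5 is not <= x2 = -2 — violated.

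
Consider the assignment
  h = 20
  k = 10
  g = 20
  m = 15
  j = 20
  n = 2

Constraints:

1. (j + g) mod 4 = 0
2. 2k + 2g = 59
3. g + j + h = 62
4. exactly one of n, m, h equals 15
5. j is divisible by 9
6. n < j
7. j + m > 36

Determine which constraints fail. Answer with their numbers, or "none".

1. j + g = 40; 40 mod 4 = 0  true
2. 2k + 2g = 2(10) + 2(20) = 60, not 59  false
3. g + j + h = 20 + 20 + 20 = 60, not 62  false
4. n=2, m=15, h=20; 1 of them equals 15  true
5. 20 = 9*2 + 2, so 9 does not divide 20  false
6. n = 2, j = 20; 2 < 20  true
7. j + m = 20 + 15 = 35; 35 ≤ 36, bound 36 not met  false

Constraints 2, 3, 5, 7 do not hold.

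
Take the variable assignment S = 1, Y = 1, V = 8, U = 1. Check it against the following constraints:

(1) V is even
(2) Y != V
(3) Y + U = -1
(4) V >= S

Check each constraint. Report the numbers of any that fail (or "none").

(1) V = 8 is even — holds.
(2) Y = 1, V = 8; distinct — holds.
(3) Y + U = 1 + 1 = 2, not -1 — fails.
(4) V = 8, S = 1; 8 ≥ 1 — holds.

Constraint 3 does not hold.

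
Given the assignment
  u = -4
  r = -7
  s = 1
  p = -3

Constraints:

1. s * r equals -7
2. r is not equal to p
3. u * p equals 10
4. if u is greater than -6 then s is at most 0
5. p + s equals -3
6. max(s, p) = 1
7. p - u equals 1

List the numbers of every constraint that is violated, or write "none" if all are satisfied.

Constraints 3, 4, 5 do not hold.

1. s * r = 1 * (-7) = -7  OK
2. r = -7, p = -3; distinct  OK
3. u * p = -4 * (-3) = 12, not 10  FAIL
4. u = -4 > -6, so we need s ≤ 0; but s = 1 > 0  FAIL
5. p + s = -3 + 1 = -2, not -3  FAIL
6. max(1, -3) = 1  OK
7. p - u = -3 - (-4) = 1  OK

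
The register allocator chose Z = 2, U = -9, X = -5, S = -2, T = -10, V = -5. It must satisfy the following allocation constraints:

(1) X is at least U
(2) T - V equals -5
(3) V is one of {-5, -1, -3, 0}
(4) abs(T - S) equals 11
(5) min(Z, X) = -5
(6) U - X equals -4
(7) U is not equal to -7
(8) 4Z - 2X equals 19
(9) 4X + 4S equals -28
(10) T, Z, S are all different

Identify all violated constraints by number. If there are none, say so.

(1) X = -5, U = -9; -5 ≥ -9  true
(2) T - V = -10 - (-5) = -5  true
(3) V = -5 is in {-5, -1, -3, 0}  true
(4) abs(-10 - (-2)) = 8, not 11  false
(5) min(2, -5) = -5  true
(6) U - X = -9 - (-5) = -4  true
(7) U = -9, and -9 ≠ -7  true
(8) 4Z - 2X = 4(2) - 2(-5) = 18, not 19  false
(9) 4X + 4S = 4(-5) + 4(-2) = -28  true
(10) values -10, 2, -2 are pairwise distinct  true

The assignment fails constraints 4, 8.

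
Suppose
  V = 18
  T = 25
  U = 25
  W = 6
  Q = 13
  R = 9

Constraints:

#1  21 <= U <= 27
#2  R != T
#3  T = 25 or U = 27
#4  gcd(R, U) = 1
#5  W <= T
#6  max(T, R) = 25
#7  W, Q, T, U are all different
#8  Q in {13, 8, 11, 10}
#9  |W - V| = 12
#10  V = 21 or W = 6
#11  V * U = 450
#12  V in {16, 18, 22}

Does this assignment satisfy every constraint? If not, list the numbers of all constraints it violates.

Violated: 7.

#1 U = 25 lies in [21, 27]  yes
#2 R = 9, T = 25; distinct  yes
#3 T = 25 = 25 (first disjunct)  yes
#4 gcd(9, 25) = 1  yes
#5 W = 6, T = 25; 6 ≤ 25  yes
#6 max(25, 9) = 25  yes
#7 T = U = 25, not all different  no
#8 Q = 13 is in {13, 8, 11, 10}  yes
#9 |6 - 18| = 12  yes
#10 V = 18 ≠ 21, but W = 6 = 6 (second disjunct)  yes
#11 V * U = 18 * 25 = 450  yes
#12 V = 18 is in {16, 18, 22}  yes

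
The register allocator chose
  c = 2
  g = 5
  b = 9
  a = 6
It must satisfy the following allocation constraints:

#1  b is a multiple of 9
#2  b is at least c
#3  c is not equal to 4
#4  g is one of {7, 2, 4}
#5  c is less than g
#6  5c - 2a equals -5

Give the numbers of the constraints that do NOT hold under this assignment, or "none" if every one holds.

Constraints 4, 6 do not hold.

#1 9 / 9 = 1, so 9 divides 9 — OK.
#2 b = 9, c = 2; 9 ≥ 2 — OK.
#3 c = 2, and 2 ≠ 4 — OK.
#4 g = 5 is not in {7, 2, 4} — violated.
#5 c = 2, g = 5; 2 < 5 — OK.
#6 5c - 2a = 5(2) - 2(6) = -2, not -5 — violated.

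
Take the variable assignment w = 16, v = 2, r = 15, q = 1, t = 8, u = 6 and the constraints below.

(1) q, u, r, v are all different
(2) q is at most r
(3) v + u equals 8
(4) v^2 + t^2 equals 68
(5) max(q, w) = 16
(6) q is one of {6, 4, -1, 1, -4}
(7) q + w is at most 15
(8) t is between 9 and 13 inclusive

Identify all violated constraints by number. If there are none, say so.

Constraints 7 and 8 are violated.

(1) values 1, 6, 15, 2 are pairwise distinct — holds.
(2) q = 1, r = 15; 1 ≤ 15 — holds.
(3) v + u = 2 + 6 = 8 — holds.
(4) v^2 + t^2 = 2^2 + 8^2 = 4 + 64 = 68 — holds.
(5) max(1, 16) = 16 — holds.
(6) q = 1 is in {6, 4, -1, 1, -4} — holds.
(7) q + w = 1 + 16 = 17; 17 > 15, bound 15 not met — fails.
(8) t = 8 is outside [9, 13] — fails.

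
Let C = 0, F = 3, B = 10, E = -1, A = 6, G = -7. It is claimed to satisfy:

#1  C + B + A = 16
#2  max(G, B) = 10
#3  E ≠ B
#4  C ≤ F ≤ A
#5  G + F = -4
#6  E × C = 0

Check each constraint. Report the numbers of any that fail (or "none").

No violations.

#1 C + B + A = 0 + 10 + 6 = 16 — satisfied.
#2 max(-7, 10) = 10 — satisfied.
#3 E = -1, B = 10; distinct — satisfied.
#4 values 0 ≤ 3 ≤ 6 — satisfied.
#5 G + F = -7 + 3 = -4 — satisfied.
#6 E × C = -1 × 0 = 0 — satisfied.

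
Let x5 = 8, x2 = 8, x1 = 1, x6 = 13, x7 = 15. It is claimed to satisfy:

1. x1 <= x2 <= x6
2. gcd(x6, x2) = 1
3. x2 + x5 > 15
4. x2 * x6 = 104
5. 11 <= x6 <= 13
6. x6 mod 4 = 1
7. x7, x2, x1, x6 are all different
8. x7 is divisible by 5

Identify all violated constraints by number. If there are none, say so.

All constraints are satisfied.

1. values 1 <= 8 <= 13 — holds.
2. gcd(13, 8) = 1 — holds.
3. x2 + x5 = 8 + 8 = 16; 16 > 15 — holds.
4. x2 * x6 = 8 * 13 = 104 — holds.
5. x6 = 13 lies in [11, 13] — holds.
6. 13 mod 4 = 1 — holds.
7. values 15, 8, 1, 13 are pairwise distinct — holds.
8. 15 / 5 = 3, so 5 divides 15 — holds.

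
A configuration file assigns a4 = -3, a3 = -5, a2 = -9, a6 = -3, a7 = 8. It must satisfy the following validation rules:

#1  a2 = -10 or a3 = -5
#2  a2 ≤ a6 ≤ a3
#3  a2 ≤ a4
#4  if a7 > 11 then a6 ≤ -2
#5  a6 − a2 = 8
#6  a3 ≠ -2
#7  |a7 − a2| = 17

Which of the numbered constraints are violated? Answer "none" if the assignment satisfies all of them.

Constraints 2, 5 are violated.

#1 a2 = -9 ≠ -10, but a3 = -5 = -5 (second disjunct)  true
#2 values -9, -3, -5; a6 = -3 is not ≤ a3 = -5  false
#3 a2 = -9, a4 = -3; -9 ≤ -3  true
#4 a7 = 8, not > 11; antecedent false, conditional vacuously true  true
#5 a6 − a2 = -3 − (-9) = 6, not 8  false
#6 a3 = -5, and -5 ≠ -2  true
#7 |8 − (-9)| = 17  true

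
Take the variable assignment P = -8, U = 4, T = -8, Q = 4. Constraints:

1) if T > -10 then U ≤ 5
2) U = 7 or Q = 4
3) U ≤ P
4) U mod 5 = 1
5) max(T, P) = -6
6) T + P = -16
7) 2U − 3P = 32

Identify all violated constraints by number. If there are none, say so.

Constraints 3, 4, 5 do not hold.

1) T = -8 > -10, so we need U ≤ 5; U = 4 ≤ 5 — OK.
2) U = 4 ≠ 7, but Q = 4 = 4 (second disjunct) — OK.
3) U = 4, P = -8; 4 > -8 (want ≤) — violated.
4) 4 mod 5 = 4, not 1 — violated.
5) max(-8, -8) = -8, not -6 — violated.
6) T + P = -8 + (-8) = -16 — OK.
7) 2U − 3P = 2(4) − 3(-8) = 32 — OK.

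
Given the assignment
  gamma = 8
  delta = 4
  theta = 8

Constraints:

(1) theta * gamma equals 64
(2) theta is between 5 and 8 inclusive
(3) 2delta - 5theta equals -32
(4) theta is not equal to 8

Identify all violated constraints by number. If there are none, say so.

Constraint 4 does not hold.

(1) theta * gamma = 8 * 8 = 64  ✔
(2) theta = 8 lies in [5, 8]  ✔
(3) 2delta - 5theta = 2(4) - 5(8) = -32  ✔
(4) theta = 8, but 8 is required to differ  ✘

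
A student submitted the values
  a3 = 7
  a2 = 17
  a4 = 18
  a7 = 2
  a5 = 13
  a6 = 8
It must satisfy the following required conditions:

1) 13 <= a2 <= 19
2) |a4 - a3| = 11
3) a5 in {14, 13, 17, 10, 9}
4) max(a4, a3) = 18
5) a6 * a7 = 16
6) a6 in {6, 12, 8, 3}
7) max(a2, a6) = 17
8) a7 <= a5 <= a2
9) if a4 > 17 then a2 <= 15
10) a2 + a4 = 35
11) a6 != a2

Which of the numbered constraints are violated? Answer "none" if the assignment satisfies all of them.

Constraint 9 is violated.

1) a2 = 17 lies in [13, 19] — satisfied.
2) |18 - 7| = 11 — satisfied.
3) a5 = 13 is in {14, 13, 17, 10, 9} — satisfied.
4) max(18, 7) = 18 — satisfied.
5) a6 * a7 = 8 * 2 = 16 — satisfied.
6) a6 = 8 is in {6, 12, 8, 3} — satisfied.
7) max(17, 8) = 17 — satisfied.
8) values 2 <= 13 <= 17 — satisfied.
9) a4 = 18 > 17, so we need a2 ≤ 15; but a2 = 17 > 15 — violated.
10) a2 + a4 = 17 + 18 = 35 — satisfied.
11) a6 = 8, a2 = 17; distinct — satisfied.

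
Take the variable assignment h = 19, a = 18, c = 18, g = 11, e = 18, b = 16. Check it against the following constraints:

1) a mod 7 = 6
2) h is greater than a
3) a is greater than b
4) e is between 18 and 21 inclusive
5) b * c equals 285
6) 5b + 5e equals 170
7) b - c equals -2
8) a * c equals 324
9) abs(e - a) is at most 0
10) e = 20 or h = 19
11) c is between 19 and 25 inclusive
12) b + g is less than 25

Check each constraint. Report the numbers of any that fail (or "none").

Constraints 1, 5, 11, and 12 are violated.

1) 18 mod 7 = 4, not 6  FAIL
2) h = 19, a = 18; 19 > 18  OK
3) a = 18, b = 16; 18 > 16  OK
4) e = 18 lies in [18, 21]  OK
5) b * c = 16 * 18 = 288, not 285  FAIL
6) 5b + 5e = 5(16) + 5(18) = 170  OK
7) b - c = 16 - 18 = -2  OK
8) a * c = 18 * 18 = 324  OK
9) abs(18 - 18) = 0; 0 ≤ 0  OK
10) e = 18 ≠ 20, but h = 19 = 19 (second disjunct)  OK
11) c = 18 is outside [19, 25]  FAIL
12) b + g = 16 + 11 = 27; 27 ≥ 25, bound 25 not met  FAIL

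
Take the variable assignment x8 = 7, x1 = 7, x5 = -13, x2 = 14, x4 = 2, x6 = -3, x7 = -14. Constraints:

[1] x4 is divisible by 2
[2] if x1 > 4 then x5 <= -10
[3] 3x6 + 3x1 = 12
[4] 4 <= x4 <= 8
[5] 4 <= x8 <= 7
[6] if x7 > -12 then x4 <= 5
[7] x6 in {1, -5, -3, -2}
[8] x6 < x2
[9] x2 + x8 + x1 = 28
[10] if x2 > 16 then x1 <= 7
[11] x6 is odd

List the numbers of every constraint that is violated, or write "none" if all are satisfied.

Constraint 4 is violated.

[1] 2 / 2 = 1, so 2 divides 2  OK
[2] x1 = 7 > 4, so we need x5 ≤ -10; x5 = -13 ≤ -10  OK
[3] 3x6 + 3x1 = 3(-3) + 3(7) = 12  OK
[4] x4 = 2 is outside [4, 8]  FAIL
[5] x8 = 7 lies in [4, 7]  OK
[6] x7 = -14, not > -12; antecedent false, conditional vacuously true  OK
[7] x6 = -3 is in {1, -5, -3, -2}  OK
[8] x6 = -3, x2 = 14; -3 < 14  OK
[9] x2 + x8 + x1 = 14 + 7 + 7 = 28  OK
[10] x2 = 14, not > 16; antecedent false, conditional vacuously true  OK
[11] x6 = -3 is odd  OK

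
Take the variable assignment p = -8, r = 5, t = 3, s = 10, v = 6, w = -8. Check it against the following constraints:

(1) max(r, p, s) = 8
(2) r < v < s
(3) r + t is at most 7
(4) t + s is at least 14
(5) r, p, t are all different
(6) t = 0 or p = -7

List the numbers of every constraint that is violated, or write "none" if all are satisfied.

(1) max(5, -8, 10) = 10, not 8 — fails.
(2) values 5 < 6 < 10 — holds.
(3) r + t = 5 + 3 = 8; 8 > 7, bound 7 not met — fails.
(4) t + s = 3 + 10 = 13; 13 < 14, bound 14 not met — fails.
(5) values 5, -8, 3 are pairwise distinct — holds.
(6) t = 3 ≠ 0 and p = -8 ≠ -7; both disjuncts false — fails.

No — constraints 1, 3, 4, and 6 are not satisfied.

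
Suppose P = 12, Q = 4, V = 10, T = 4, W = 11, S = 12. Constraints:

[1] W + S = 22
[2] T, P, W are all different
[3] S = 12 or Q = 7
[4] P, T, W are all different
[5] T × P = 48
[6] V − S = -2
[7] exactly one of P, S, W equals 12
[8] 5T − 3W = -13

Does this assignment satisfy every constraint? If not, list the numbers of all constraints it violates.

[1] W + S = 11 + 12 = 23, not 22 — fails.
[2] values 4, 12, 11 are pairwise distinct — holds.
[3] S = 12 = 12 (first disjunct) — holds.
[4] values 12, 4, 11 are pairwise distinct — holds.
[5] T × P = 4 × 12 = 48 — holds.
[6] V − S = 10 − 12 = -2 — holds.
[7] P=12, S=12, W=11; 2 of them equal 12, not exactly one — fails.
[8] 5T − 3W = 5(4) − 3(11) = -13 — holds.

No — constraints 1 and 7 are not satisfied.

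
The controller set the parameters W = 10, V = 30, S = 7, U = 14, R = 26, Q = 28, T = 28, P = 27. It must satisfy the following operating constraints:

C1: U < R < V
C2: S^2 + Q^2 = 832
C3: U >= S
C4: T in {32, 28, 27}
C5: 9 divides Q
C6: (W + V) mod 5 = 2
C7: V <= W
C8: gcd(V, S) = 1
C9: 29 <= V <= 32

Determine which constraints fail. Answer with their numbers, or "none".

Constraints 2, 5, 6, and 7 are violated.

C1: values 14 < 26 < 30 — OK.
C2: S^2 + Q^2 = 7^2 + 28^2 = 49 + 784 = 833, not 832 — violated.
C3: U = 14, S = 7; 14 ≥ 7 — OK.
C4: T = 28 is in {32, 28, 27} — OK.
C5: 28 = 9*3 + 1, so 9 does not divide 28 — violated.
C6: W + V = 40; 40 mod 5 = 0, not 2 — violated.
C7: V = 30, W = 10; 30 > 10 (want ≤) — violated.
C8: gcd(30, 7) = 1 — OK.
C9: V = 30 lies in [29, 32] — OK.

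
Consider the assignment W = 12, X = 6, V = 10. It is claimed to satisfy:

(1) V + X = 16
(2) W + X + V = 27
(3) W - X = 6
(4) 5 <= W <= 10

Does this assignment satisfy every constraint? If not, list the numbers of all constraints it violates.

Constraints 2 and 4 are violated.

(1) V + X = 10 + 6 = 16  holds
(2) W + X + V = 12 + 6 + 10 = 28, not 27  fails
(3) W - X = 12 - 6 = 6  holds
(4) W = 12 is outside [5, 10]  fails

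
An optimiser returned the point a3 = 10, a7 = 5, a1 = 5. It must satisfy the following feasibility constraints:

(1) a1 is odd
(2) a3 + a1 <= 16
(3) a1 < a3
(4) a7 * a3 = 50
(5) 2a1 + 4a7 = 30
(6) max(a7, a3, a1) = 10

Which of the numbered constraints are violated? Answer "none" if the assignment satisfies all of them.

No violations.

(1) a1 = 5 is odd  holds
(2) a3 + a1 = 10 + 5 = 15; 15 ≤ 16  holds
(3) a1 = 5, a3 = 10; 5 < 10  holds
(4) a7 * a3 = 5 * 10 = 50  holds
(5) 2a1 + 4a7 = 2(5) + 4(5) = 30  holds
(6) max(5, 10, 5) = 10  holds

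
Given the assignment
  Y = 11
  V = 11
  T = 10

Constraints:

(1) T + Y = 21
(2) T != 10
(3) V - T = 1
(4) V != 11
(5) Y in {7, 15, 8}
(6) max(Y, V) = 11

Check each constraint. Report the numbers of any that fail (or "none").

(1) T + Y = 10 + 11 = 21  yes
(2) T = 10, but 10 is required to differ  no
(3) V - T = 11 - 10 = 1  yes
(4) V = 11, but 11 is required to differ  no
(5) Y = 11 is not in {7, 15, 8}  no
(6) max(11, 11) = 11  yes

The assignment fails constraints 2, 4, 5.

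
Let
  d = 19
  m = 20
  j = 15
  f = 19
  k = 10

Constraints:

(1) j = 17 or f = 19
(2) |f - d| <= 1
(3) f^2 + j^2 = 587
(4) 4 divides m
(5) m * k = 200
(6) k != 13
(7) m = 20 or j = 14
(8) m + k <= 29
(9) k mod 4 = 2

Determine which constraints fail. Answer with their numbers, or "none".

No — constraints 3 and 8 are not satisfied.

(1) j = 15 ≠ 17, but f = 19 = 19 (second disjunct) — OK.
(2) |19 - 19| = 0; 0 ≤ 1 — OK.
(3) f^2 + j^2 = 19^2 + 15^2 = 361 + 225 = 586, not 587 — violated.
(4) 20 / 4 = 5, so 4 divides 20 — OK.
(5) m * k = 20 * 10 = 200 — OK.
(6) k = 10, and 10 ≠ 13 — OK.
(7) m = 20 = 20 (first disjunct) — OK.
(8) m + k = 20 + 10 = 30; 30 > 29, bound 29 not met — violated.
(9) 10 mod 4 = 2 — OK.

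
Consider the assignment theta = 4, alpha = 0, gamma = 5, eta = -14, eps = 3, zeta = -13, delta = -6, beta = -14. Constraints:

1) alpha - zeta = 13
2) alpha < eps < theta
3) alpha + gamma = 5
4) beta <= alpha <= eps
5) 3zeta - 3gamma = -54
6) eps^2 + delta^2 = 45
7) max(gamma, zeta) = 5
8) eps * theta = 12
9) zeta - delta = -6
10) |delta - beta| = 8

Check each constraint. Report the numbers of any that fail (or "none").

Constraint 9 is violated.

1) alpha - zeta = 0 - (-13) = 13 — holds.
2) values 0 < 3 < 4 — holds.
3) alpha + gamma = 0 + 5 = 5 — holds.
4) values -14 <= 0 <= 3 — holds.
5) 3zeta - 3gamma = 3(-13) - 3(5) = -54 — holds.
6) eps^2 + delta^2 = 3^2 + (-6)^2 = 9 + 36 = 45 — holds.
7) max(5, -13) = 5 — holds.
8) eps * theta = 3 * 4 = 12 — holds.
9) zeta - delta = -13 - (-6) = -7, not -6 — fails.
10) |-6 - (-14)| = 8 — holds.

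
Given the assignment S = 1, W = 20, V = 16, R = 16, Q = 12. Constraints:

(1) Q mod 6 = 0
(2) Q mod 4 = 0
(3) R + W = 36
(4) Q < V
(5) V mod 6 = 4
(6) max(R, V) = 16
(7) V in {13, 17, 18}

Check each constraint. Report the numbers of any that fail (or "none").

Constraint 7 is violated.

(1) 12 mod 6 = 0 — OK.
(2) 12 mod 4 = 0 — OK.
(3) R + W = 16 + 20 = 36 — OK.
(4) Q = 12, V = 16; 12 < 16 — OK.
(5) 16 mod 6 = 4 — OK.
(6) max(16, 16) = 16 — OK.
(7) V = 16 is not in {13, 17, 18} — violated.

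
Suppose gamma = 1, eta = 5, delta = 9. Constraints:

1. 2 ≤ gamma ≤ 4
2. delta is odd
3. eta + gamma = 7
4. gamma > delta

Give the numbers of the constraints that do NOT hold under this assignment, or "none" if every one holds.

Constraints 1, 3, 4 do not hold.

1. gamma = 1 is outside [2, 4] — violated.
2. delta = 9 is odd — satisfied.
3. eta + gamma = 5 + 1 = 6, not 7 — violated.
4. gamma = 1, delta = 9; 1 ≤ 9 (want >) — violated.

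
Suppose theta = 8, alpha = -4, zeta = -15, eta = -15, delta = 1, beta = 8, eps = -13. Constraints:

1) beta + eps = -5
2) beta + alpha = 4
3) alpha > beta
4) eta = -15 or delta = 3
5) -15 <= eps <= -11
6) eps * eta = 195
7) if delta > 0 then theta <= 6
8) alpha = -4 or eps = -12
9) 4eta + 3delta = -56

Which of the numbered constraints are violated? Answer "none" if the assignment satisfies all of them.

No — constraints 3, 7, and 9 are not satisfied.

1) beta + eps = 8 + (-13) = -5 — satisfied.
2) beta + alpha = 8 + (-4) = 4 — satisfied.
3) alpha = -4, beta = 8; -4 ≤ 8 (want >) — violated.
4) eta = -15 = -15 (first disjunct) — satisfied.
5) eps = -13 lies in [-15, -11] — satisfied.
6) eps * eta = -13 * (-15) = 195 — satisfied.
7) delta = 1 > 0, so we need theta ≤ 6; but theta = 8 > 6 — violated.
8) alpha = -4 = -4 (first disjunct) — satisfied.
9) 4eta + 3delta = 4(-15) + 3(1) = -57, not -56 — violated.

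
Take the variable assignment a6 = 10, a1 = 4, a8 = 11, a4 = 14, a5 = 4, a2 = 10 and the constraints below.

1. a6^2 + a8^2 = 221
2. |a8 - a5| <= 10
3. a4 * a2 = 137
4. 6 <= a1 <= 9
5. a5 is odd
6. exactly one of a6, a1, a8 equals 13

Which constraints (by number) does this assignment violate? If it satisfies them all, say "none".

1. a6^2 + a8^2 = 10^2 + 11^2 = 100 + 121 = 221  OK
2. |11 - 4| = 7; 7 ≤ 10  OK
3. a4 * a2 = 14 * 10 = 140, not 137  FAIL
4. a1 = 4 is outside [6, 9]  FAIL
5. a5 = 4 is even  FAIL
6. a6=10, a1=4, a8=11; 0 of them equal 13, not exactly one  FAIL

Constraints 3, 4, 5, and 6 do not hold.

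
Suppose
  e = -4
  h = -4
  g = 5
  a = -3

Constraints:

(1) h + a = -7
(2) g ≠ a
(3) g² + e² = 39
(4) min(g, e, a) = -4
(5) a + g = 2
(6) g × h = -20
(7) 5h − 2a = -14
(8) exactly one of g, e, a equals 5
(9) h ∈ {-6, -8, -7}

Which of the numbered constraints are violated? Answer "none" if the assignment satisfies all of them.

(1) h + a = -4 + (-3) = -7  ✓
(2) g = 5, a = -3; distinct  ✓
(3) g² + e² = 5² + (-4)² = 25 + 16 = 41, not 39  ✗
(4) min(5, -4, -3) = -4  ✓
(5) a + g = -3 + 5 = 2  ✓
(6) g × h = 5 × (-4) = -20  ✓
(7) 5h − 2a = 5(-4) − 2(-3) = -14  ✓
(8) g=5, e=-4, a=-3; 1 of them equals 5  ✓
(9) h = -4 is not in {-6, -8, -7}  ✗

No — constraints 3 and 9 are not satisfied.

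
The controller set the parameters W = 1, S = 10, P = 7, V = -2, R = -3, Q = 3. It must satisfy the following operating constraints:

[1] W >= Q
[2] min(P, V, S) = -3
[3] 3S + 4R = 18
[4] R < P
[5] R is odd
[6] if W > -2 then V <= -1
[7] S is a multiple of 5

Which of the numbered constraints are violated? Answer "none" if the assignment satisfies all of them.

[1] W = 1, Q = 3; 1 < 3 (want ≥)  FAIL
[2] min(7, -2, 10) = -2, not -3  FAIL
[3] 3S + 4R = 3(10) + 4(-3) = 18  OK
[4] R = -3, P = 7; -3 < 7  OK
[5] R = -3 is odd  OK
[6] W = 1 > -2, so we need V ≤ -1; V = -2 ≤ -1  OK
[7] 10 / 5 = 2, so 5 divides 10  OK

The assignment fails constraints 1, 2.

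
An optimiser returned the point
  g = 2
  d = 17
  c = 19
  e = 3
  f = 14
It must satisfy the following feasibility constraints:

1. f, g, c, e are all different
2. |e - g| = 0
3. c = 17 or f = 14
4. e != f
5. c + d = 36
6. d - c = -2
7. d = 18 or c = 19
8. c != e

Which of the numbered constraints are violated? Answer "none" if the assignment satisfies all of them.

Constraint 2 is violated.

1. values 14, 2, 19, 3 are pairwise distinct  holds
2. |3 - 2| = 1, not 0  fails
3. c = 19 ≠ 17, but f = 14 = 14 (second disjunct)  holds
4. e = 3, f = 14; distinct  holds
5. c + d = 19 + 17 = 36  holds
6. d - c = 17 - 19 = -2  holds
7. d = 17 ≠ 18, but c = 19 = 19 (second disjunct)  holds
8. c = 19, e = 3; distinct  holds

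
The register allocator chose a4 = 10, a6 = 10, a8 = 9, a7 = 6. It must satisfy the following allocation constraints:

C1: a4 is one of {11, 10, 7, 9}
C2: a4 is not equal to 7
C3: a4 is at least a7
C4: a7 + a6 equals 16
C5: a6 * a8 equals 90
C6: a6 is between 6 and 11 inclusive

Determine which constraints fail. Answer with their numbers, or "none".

C1: a4 = 10 is in {11, 10, 7, 9}  holds
C2: a4 = 10, and 10 ≠ 7  holds
C3: a4 = 10, a7 = 6; 10 ≥ 6  holds
C4: a7 + a6 = 6 + 10 = 16  holds
C5: a6 * a8 = 10 * 9 = 90  holds
C6: a6 = 10 lies in [6, 11]  holds

The assignment satisfies every constraint.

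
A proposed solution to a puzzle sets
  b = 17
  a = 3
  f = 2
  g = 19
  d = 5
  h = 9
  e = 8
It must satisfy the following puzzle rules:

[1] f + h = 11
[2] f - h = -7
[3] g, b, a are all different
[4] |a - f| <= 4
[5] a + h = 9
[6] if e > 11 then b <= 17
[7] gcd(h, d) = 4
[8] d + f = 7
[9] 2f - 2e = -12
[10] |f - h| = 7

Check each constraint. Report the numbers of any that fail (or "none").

No — constraints 5 and 7 are not satisfied.

[1] f + h = 2 + 9 = 11 — satisfied.
[2] f - h = 2 - 9 = -7 — satisfied.
[3] values 19, 17, 3 are pairwise distinct — satisfied.
[4] |3 - 2| = 1; 1 ≤ 4 — satisfied.
[5] a + h = 3 + 9 = 12, not 9 — violated.
[6] e = 8, not > 11; antecedent false, conditional vacuously true — satisfied.
[7] gcd(9, 5) = 1, not 4 — violated.
[8] d + f = 5 + 2 = 7 — satisfied.
[9] 2f - 2e = 2(2) - 2(8) = -12 — satisfied.
[10] |2 - 9| = 7 — satisfied.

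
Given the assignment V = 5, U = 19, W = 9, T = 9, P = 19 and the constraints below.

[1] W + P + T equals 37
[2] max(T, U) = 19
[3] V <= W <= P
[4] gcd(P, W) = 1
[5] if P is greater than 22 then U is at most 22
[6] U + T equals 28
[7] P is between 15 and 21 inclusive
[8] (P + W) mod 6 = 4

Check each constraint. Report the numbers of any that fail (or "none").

[1] W + P + T = 9 + 19 + 9 = 37 — holds.
[2] max(9, 19) = 19 — holds.
[3] values 5 <= 9 <= 19 — holds.
[4] gcd(19, 9) = 1 — holds.
[5] P = 19, not > 22; antecedent false, conditional vacuously true — holds.
[6] U + T = 19 + 9 = 28 — holds.
[7] P = 19 lies in [15, 21] — holds.
[8] P + W = 28; 28 mod 6 = 4 — holds.

The assignment satisfies every constraint.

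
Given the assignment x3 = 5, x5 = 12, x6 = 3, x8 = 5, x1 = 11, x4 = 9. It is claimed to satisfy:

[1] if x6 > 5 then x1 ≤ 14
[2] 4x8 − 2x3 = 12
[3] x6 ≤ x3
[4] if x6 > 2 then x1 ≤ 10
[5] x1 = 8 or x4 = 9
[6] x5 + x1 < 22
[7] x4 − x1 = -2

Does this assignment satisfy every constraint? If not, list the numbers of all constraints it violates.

Constraints 2, 4, and 6 do not hold.

[1] x6 = 3, not > 5; antecedent false, conditional vacuously true  ✔
[2] 4x8 − 2x3 = 4(5) − 2(5) = 10, not 12  ✘
[3] x6 = 3, x3 = 5; 3 ≤ 5  ✔
[4] x6 = 3 > 2, so we need x1 ≤ 10; but x1 = 11 > 10  ✘
[5] x1 = 11 ≠ 8, but x4 = 9 = 9 (second disjunct)  ✔
[6] x5 + x1 = 12 + 11 = 23; 23 ≥ 22, bound 22 not met  ✘
[7] x4 − x1 = 9 − 11 = -2  ✔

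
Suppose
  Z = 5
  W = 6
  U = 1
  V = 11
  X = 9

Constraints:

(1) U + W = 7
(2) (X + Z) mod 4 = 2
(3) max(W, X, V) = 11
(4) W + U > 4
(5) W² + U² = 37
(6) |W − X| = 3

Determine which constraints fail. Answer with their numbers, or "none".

No violations.

(1) U + W = 1 + 6 = 7 — holds.
(2) X + Z = 14; 14 mod 4 = 2 — holds.
(3) max(6, 9, 11) = 11 — holds.
(4) W + U = 6 + 1 = 7; 7 > 4 — holds.
(5) W² + U² = 6² + 1² = 36 + 1 = 37 — holds.
(6) |6 − 9| = 3 — holds.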